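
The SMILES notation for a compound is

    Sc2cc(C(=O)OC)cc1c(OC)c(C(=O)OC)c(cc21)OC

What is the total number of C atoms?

16

Count every carbon token in the SMILES (each C, including those in ring-closure positions and inside branches).
Carbon count: 16.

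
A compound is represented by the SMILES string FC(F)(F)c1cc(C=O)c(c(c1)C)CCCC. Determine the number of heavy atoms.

17

Every atom symbol written in the SMILES (organic subset) is one heavy atom; implicit H are not written.
Heavy atoms by element → C:13, F:3, O:1.
Total: 17.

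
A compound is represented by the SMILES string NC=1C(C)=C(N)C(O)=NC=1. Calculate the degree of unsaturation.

4

Degree of unsaturation = (number of rings) + (number of π bonds).
Ring closures in the SMILES: 1.
π bonds: 3 double bonds (each 1 DoU) → 3 DoU from unsaturation.
Total DoU = 1 + 3 = 4.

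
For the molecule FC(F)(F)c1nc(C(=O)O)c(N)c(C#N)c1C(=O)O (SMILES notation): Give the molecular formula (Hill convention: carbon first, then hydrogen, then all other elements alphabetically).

C9H4F3N3O4

Walk through each heavy atom and fill implicit hydrogens from standard valence (C 4, N 3, O 2, S 2, halogen 1); for lowercase aromatic atoms, an aromatic c carries 1 H when it has two neighbours and 0 H with three, and aromatic n carries 0 H:
  atom 1: F (halogen, monovalent) → 0 H
  atom 2: C, bond orders sum to 4 (valence 4) → 0 H
  atom 3: F (halogen, monovalent) → 0 H
  atom 4: F (halogen, monovalent) → 0 H
  atom 5: aromatic c, 3 neighbours → 0 H
  atom 6: aromatic n, 2 neighbours → 0 H
  atom 7: aromatic c, 3 neighbours → 0 H
  atom 8: C, bond orders sum to 4 (valence 4) → 0 H
  atom 9: O, bond orders sum to 2 (valence 2) → 0 H
  atom 10: O, bond orders sum to 1 (valence 2) → 1 H
  atom 11: aromatic c, 3 neighbours → 0 H
  atom 12: N, bond orders sum to 1 (valence 3) → 2 H
  atom 13: aromatic c, 3 neighbours → 0 H
  atom 14: C, bond orders sum to 4 (valence 4) → 0 H
  atom 15: N, bond orders sum to 3 (valence 3) → 0 H
  atom 16: aromatic c, 3 neighbours → 0 H
  atom 17: C, bond orders sum to 4 (valence 4) → 0 H
  atom 18: O, bond orders sum to 2 (valence 2) → 0 H
  atom 19: O, bond orders sum to 1 (valence 2) → 1 H
Totals → C:9, H:4, F:3, N:3, O:4.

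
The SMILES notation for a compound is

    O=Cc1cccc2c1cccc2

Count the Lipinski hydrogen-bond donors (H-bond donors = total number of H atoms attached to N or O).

0

Donors: find every N or O and count the H atoms it carries.
  atom 1 (O): bond orders sum to 2 → 0 H
Lipinski HBD = 0.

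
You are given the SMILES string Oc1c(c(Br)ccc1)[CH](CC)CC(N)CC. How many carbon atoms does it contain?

Count every carbon token in the SMILES (each C, including those in ring-closure positions and inside branches).
Carbon count: 13.

13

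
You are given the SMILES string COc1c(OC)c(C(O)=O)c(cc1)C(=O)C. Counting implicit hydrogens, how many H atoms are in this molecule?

Walk through each heavy atom and fill implicit hydrogens from standard valence (C 4, N 3, O 2, S 2, halogen 1); for lowercase aromatic atoms, an aromatic c carries 1 H when it has two neighbours and 0 H with three, and aromatic n carries 0 H:
  atom 1: C, bond orders sum to 1 (valence 4) → 3 H
  atom 2: O, bond orders sum to 2 (valence 2) → 0 H
  atom 3: aromatic c, 3 neighbours → 0 H
  atom 4: aromatic c, 3 neighbours → 0 H
  atom 5: O, bond orders sum to 2 (valence 2) → 0 H
  atom 6: C, bond orders sum to 1 (valence 4) → 3 H
  atom 7: aromatic c, 3 neighbours → 0 H
  atom 8: C, bond orders sum to 4 (valence 4) → 0 H
  atom 9: O, bond orders sum to 1 (valence 2) → 1 H
  atom 10: O, bond orders sum to 2 (valence 2) → 0 H
  atom 11: aromatic c, 3 neighbours → 0 H
  atom 12: aromatic c, 2 neighbours → 1 H
  atom 13: aromatic c, 2 neighbours → 1 H
  atom 14: C, bond orders sum to 4 (valence 4) → 0 H
  atom 15: O, bond orders sum to 2 (valence 2) → 0 H
  atom 16: C, bond orders sum to 1 (valence 4) → 3 H
Total hydrogens: 12.

12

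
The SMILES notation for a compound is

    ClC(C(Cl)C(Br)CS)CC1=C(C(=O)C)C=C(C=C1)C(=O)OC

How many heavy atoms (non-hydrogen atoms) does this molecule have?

22

Every atom symbol written in the SMILES (organic subset) is one heavy atom; implicit H are not written.
Heavy atoms by element → Br:1, C:15, Cl:2, O:3, S:1.
Total: 22.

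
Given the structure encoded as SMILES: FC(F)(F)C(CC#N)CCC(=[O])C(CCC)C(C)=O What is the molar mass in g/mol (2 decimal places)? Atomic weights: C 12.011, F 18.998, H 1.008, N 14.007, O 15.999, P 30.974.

First, the molecular formula is C13H18F3NO2 (counting implicit H from valence).
  C: 13 × 12.011 = 156.143
  F: 3 × 18.998 = 56.994
  H: 18 × 1.008 = 18.144
  N: 1 × 14.007 = 14.007
  O: 2 × 15.999 = 31.998
Sum: 13×12.011 + 3×18.998 + 18×1.008 + 1×14.007 + 2×15.999 = 277.286 → 277.29 g/mol.

277.29 g/mol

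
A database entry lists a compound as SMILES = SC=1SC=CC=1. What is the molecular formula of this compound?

Walk through each heavy atom and fill implicit hydrogens from standard valence (C 4, N 3, O 2, S 2, halogen 1):
  atom 1: S, bond orders sum to 1 (valence 2) → 1 H
  atom 2: C, bond orders sum to 4 (valence 4) → 0 H
  atom 3: S, bond orders sum to 2 (valence 2) → 0 H
  atom 4: C, bond orders sum to 3 (valence 4) → 1 H
  atom 5: C, bond orders sum to 3 (valence 4) → 1 H
  atom 6: C, bond orders sum to 3 (valence 4) → 1 H
Totals → C:4, H:4, S:2.
In Hill order: C4H4S2.

C4H4S2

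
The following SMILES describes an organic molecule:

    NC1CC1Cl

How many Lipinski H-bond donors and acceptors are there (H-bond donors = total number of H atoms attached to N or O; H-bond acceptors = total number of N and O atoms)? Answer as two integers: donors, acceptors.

Donors: find every N or O and count the H atoms it carries.
  atom 1 (N): bond orders sum to 1 → 2 H
Lipinski HBD = 2.
Acceptors: N atoms = 1, O atoms = 0 → HBA = 1.

2, 1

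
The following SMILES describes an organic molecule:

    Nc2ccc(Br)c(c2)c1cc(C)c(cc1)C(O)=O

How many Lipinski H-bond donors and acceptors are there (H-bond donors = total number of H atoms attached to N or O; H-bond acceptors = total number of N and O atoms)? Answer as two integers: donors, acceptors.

3, 3

Donors: find every N or O and count the H atoms it carries.
  atom 1 (N): bond orders sum to 1 → 2 H
  atom 17 (O): bond orders sum to 1 → 1 H
  atom 18 (O): bond orders sum to 2 → 0 H
Lipinski HBD = 3.
Acceptors: N atoms = 1, O atoms = 2 → HBA = 3.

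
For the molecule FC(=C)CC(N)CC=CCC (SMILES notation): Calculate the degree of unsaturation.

Molecular formula: C9H16FN.
DoU = (2C + 2 + N − H − X) / 2, where X is the halogen count and O/S are ignored.
    = (2·9 + 2 + 1 − 16 − 1) / 2 = 4 / 2 = 2.

2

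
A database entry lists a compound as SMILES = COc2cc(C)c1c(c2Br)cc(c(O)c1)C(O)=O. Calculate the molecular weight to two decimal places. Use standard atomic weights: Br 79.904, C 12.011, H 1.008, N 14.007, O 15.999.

First, the molecular formula is C13H11BrO4 (counting implicit H from valence).
  Br: 1 × 79.904 = 79.904
  C: 13 × 12.011 = 156.143
  H: 11 × 1.008 = 11.088
  O: 4 × 15.999 = 63.996
Sum: 1×79.904 + 13×12.011 + 11×1.008 + 4×15.999 = 311.131 → 311.13 g/mol.

311.13 g/mol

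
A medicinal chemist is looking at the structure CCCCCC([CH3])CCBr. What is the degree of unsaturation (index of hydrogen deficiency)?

Molecular formula: C9H19Br.
DoU = (2C + 2 + N − H − X) / 2, where X is the halogen count and O/S are ignored.
    = (2·9 + 2 + 0 − 19 − 1) / 2 = 0 / 2 = 0.

0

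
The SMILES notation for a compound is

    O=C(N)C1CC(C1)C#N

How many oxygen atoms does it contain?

Scan the SMILES for O atoms (remember two-letter symbols like Cl and Br are single atoms).
Oxygen count: 1.

1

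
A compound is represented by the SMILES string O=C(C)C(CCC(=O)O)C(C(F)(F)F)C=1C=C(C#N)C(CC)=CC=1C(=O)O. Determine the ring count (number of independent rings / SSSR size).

In SMILES, each pair of matching ring-closure digits denotes one ring-closing bond; the number of such bonds equals the number of independent rings.
Ring-closure bonds here: 1.

1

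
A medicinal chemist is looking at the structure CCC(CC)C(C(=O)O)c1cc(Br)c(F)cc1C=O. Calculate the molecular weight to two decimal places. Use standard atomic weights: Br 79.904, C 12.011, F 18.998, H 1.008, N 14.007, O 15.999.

First, the molecular formula is C14H16BrFO3 (counting implicit H from valence).
  Br: 1 × 79.904 = 79.904
  C: 14 × 12.011 = 168.154
  F: 1 × 18.998 = 18.998
  H: 16 × 1.008 = 16.128
  O: 3 × 15.999 = 47.997
Sum: 1×79.904 + 14×12.011 + 1×18.998 + 16×1.008 + 3×15.999 = 331.181 → 331.18 g/mol.

331.18 g/mol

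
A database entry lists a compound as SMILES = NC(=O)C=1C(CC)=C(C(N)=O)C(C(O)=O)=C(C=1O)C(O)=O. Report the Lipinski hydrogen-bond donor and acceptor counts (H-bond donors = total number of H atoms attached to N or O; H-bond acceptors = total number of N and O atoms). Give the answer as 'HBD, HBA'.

7, 9

Donors: find every N or O and count the H atoms it carries.
  atom 1 (N): bond orders sum to 1 → 2 H
  atom 3 (O): bond orders sum to 2 → 0 H
  atom 10 (N): bond orders sum to 1 → 2 H
  atom 11 (O): bond orders sum to 2 → 0 H
  atom 14 (O): bond orders sum to 1 → 1 H
  atom 15 (O): bond orders sum to 2 → 0 H
  atom 18 (O): bond orders sum to 1 → 1 H
  atom 20 (O): bond orders sum to 1 → 1 H
  atom 21 (O): bond orders sum to 2 → 0 H
Lipinski HBD = 7.
Acceptors: N atoms = 2, O atoms = 7 → HBA = 9.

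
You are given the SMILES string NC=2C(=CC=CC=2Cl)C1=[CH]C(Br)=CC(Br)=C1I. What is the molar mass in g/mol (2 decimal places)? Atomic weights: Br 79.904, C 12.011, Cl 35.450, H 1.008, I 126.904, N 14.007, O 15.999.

First, the molecular formula is C12H7Br2ClIN (counting implicit H from valence).
  Br: 2 × 79.904 = 159.808
  C: 12 × 12.011 = 144.132
  Cl: 1 × 35.450 = 35.450
  H: 7 × 1.008 = 7.056
  I: 1 × 126.904 = 126.904
  N: 1 × 14.007 = 14.007
Sum: 2×79.904 + 12×12.011 + 1×35.450 + 7×1.008 + 1×126.904 + 1×14.007 = 487.357 → 487.36 g/mol.

487.36 g/mol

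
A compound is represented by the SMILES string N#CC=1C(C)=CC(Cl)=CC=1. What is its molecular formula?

C8H6ClN

Walk through each heavy atom and fill implicit hydrogens from standard valence (C 4, N 3, O 2, S 2, halogen 1):
  atom 1: N, bond orders sum to 3 (valence 3) → 0 H
  atom 2: C, bond orders sum to 4 (valence 4) → 0 H
  atom 3: C, bond orders sum to 4 (valence 4) → 0 H
  atom 4: C, bond orders sum to 4 (valence 4) → 0 H
  atom 5: C, bond orders sum to 1 (valence 4) → 3 H
  atom 6: C, bond orders sum to 3 (valence 4) → 1 H
  atom 7: C, bond orders sum to 4 (valence 4) → 0 H
  atom 8: Cl (halogen, monovalent) → 0 H
  atom 9: C, bond orders sum to 3 (valence 4) → 1 H
  atom 10: C, bond orders sum to 3 (valence 4) → 1 H
Totals → C:8, H:6, Cl:1, N:1.
In Hill order: C8H6ClN.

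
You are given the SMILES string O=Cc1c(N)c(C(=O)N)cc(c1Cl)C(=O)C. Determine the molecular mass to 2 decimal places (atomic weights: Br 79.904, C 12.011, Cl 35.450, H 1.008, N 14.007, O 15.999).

240.64 g/mol

First, the molecular formula is C10H9ClN2O3 (counting implicit H from valence).
  C: 10 × 12.011 = 120.110
  Cl: 1 × 35.450 = 35.450
  H: 9 × 1.008 = 9.072
  N: 2 × 14.007 = 28.014
  O: 3 × 15.999 = 47.997
Sum: 10×12.011 + 1×35.450 + 9×1.008 + 2×14.007 + 3×15.999 = 240.643 → 240.64 g/mol.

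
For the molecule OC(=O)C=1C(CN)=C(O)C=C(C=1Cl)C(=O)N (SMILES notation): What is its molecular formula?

Walk through each heavy atom and fill implicit hydrogens from standard valence (C 4, N 3, O 2, S 2, halogen 1):
  atom 1: O, bond orders sum to 1 (valence 2) → 1 H
  atom 2: C, bond orders sum to 4 (valence 4) → 0 H
  atom 3: O, bond orders sum to 2 (valence 2) → 0 H
  atom 4: C, bond orders sum to 4 (valence 4) → 0 H
  atom 5: C, bond orders sum to 4 (valence 4) → 0 H
  atom 6: C, bond orders sum to 2 (valence 4) → 2 H
  atom 7: N, bond orders sum to 1 (valence 3) → 2 H
  atom 8: C, bond orders sum to 4 (valence 4) → 0 H
  atom 9: O, bond orders sum to 1 (valence 2) → 1 H
  atom 10: C, bond orders sum to 3 (valence 4) → 1 H
  atom 11: C, bond orders sum to 4 (valence 4) → 0 H
  atom 12: C, bond orders sum to 4 (valence 4) → 0 H
  atom 13: Cl (halogen, monovalent) → 0 H
  atom 14: C, bond orders sum to 4 (valence 4) → 0 H
  atom 15: O, bond orders sum to 2 (valence 2) → 0 H
  atom 16: N, bond orders sum to 1 (valence 3) → 2 H
Totals → C:9, H:9, Cl:1, N:2, O:4.

C9H9ClN2O4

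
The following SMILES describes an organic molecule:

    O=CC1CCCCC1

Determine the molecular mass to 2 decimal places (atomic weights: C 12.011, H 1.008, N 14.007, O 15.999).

First, the molecular formula is C7H12O (counting implicit H from valence).
  C: 7 × 12.011 = 84.077
  H: 12 × 1.008 = 12.096
  O: 1 × 15.999 = 15.999
Sum: 7×12.011 + 12×1.008 + 1×15.999 = 112.172 → 112.17 g/mol.

112.17 g/mol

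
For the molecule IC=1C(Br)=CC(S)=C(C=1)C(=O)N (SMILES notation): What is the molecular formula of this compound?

Walk through each heavy atom and fill implicit hydrogens from standard valence (C 4, N 3, O 2, S 2, halogen 1):
  atom 1: I (halogen, monovalent) → 0 H
  atom 2: C, bond orders sum to 4 (valence 4) → 0 H
  atom 3: C, bond orders sum to 4 (valence 4) → 0 H
  atom 4: Br (halogen, monovalent) → 0 H
  atom 5: C, bond orders sum to 3 (valence 4) → 1 H
  atom 6: C, bond orders sum to 4 (valence 4) → 0 H
  atom 7: S, bond orders sum to 1 (valence 2) → 1 H
  atom 8: C, bond orders sum to 4 (valence 4) → 0 H
  atom 9: C, bond orders sum to 3 (valence 4) → 1 H
  atom 10: C, bond orders sum to 4 (valence 4) → 0 H
  atom 11: O, bond orders sum to 2 (valence 2) → 0 H
  atom 12: N, bond orders sum to 1 (valence 3) → 2 H
Totals → C:7, H:5, Br:1, I:1, N:1, O:1, S:1.
In Hill order: C7H5BrINOS.

C7H5BrINOS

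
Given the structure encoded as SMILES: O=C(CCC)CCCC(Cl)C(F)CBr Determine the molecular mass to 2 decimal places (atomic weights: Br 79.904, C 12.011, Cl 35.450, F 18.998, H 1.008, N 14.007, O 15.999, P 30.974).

287.60 g/mol

First, the molecular formula is C10H17BrClFO (counting implicit H from valence).
  Br: 1 × 79.904 = 79.904
  C: 10 × 12.011 = 120.110
  Cl: 1 × 35.450 = 35.450
  F: 1 × 18.998 = 18.998
  H: 17 × 1.008 = 17.136
  O: 1 × 15.999 = 15.999
Sum: 1×79.904 + 10×12.011 + 1×35.450 + 1×18.998 + 17×1.008 + 1×15.999 = 287.597 → 287.60 g/mol.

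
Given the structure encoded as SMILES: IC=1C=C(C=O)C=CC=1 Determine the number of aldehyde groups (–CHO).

The aldehyde motif appears at heavy-atom position 5 in the SMILES.
Aldehyde count: 1.

1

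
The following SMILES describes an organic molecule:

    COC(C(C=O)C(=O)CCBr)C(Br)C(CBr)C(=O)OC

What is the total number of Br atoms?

3

Scan the SMILES for Br atoms (remember two-letter symbols like Cl and Br are single atoms).
Bromine count: 3.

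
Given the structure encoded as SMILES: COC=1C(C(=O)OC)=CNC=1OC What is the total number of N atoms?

Scan the SMILES for N atoms (remember two-letter symbols like Cl and Br are single atoms).
Nitrogen count: 1.

1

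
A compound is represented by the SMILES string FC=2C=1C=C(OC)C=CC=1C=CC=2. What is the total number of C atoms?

Count every carbon token in the SMILES (each C, including those in ring-closure positions and inside branches).
Carbon count: 11.

11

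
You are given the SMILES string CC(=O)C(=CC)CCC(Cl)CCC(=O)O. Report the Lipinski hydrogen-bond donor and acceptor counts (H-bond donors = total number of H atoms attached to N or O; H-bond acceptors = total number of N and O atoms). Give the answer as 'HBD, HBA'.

Donors: find every N or O and count the H atoms it carries.
  atom 3 (O): bond orders sum to 2 → 0 H
  atom 14 (O): bond orders sum to 2 → 0 H
  atom 15 (O): bond orders sum to 1 → 1 H
Lipinski HBD = 1.
Acceptors: N atoms = 0, O atoms = 3 → HBA = 3.

1, 3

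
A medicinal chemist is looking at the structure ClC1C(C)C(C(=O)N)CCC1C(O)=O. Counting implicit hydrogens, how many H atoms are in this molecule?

Walk through each heavy atom and fill implicit hydrogens from standard valence (C 4, N 3, O 2, S 2, halogen 1):
  atom 1: Cl (halogen, monovalent) → 0 H
  atom 2: C, bond orders sum to 3 (valence 4) → 1 H
  atom 3: C, bond orders sum to 3 (valence 4) → 1 H
  atom 4: C, bond orders sum to 1 (valence 4) → 3 H
  atom 5: C, bond orders sum to 3 (valence 4) → 1 H
  atom 6: C, bond orders sum to 4 (valence 4) → 0 H
  atom 7: O, bond orders sum to 2 (valence 2) → 0 H
  atom 8: N, bond orders sum to 1 (valence 3) → 2 H
  atom 9: C, bond orders sum to 2 (valence 4) → 2 H
  atom 10: C, bond orders sum to 2 (valence 4) → 2 H
  atom 11: C, bond orders sum to 3 (valence 4) → 1 H
  atom 12: C, bond orders sum to 4 (valence 4) → 0 H
  atom 13: O, bond orders sum to 1 (valence 2) → 1 H
  atom 14: O, bond orders sum to 2 (valence 2) → 0 H
Total hydrogens: 14.

14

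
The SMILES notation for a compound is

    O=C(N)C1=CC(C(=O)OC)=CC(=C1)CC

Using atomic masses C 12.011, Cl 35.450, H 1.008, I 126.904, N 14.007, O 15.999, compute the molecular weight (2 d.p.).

207.23 g/mol

First, the molecular formula is C11H13NO3 (counting implicit H from valence).
  C: 11 × 12.011 = 132.121
  H: 13 × 1.008 = 13.104
  N: 1 × 14.007 = 14.007
  O: 3 × 15.999 = 47.997
Sum: 11×12.011 + 13×1.008 + 1×14.007 + 3×15.999 = 207.229 → 207.23 g/mol.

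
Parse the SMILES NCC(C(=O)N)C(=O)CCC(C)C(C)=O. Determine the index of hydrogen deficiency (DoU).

3

Molecular formula: C10H18N2O3.
DoU = (2C + 2 + N − H − X) / 2, where X is the halogen count and O/S are ignored.
    = (2·10 + 2 + 2 − 18 − 0) / 2 = 6 / 2 = 3.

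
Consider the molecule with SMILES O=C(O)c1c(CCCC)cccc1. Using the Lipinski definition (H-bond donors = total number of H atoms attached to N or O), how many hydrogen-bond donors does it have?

1

Donors: find every N or O and count the H atoms it carries.
  atom 1 (O): bond orders sum to 2 → 0 H
  atom 3 (O): bond orders sum to 1 → 1 H
Lipinski HBD = 1.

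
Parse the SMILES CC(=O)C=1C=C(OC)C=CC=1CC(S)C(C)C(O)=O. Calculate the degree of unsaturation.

Molecular formula: C14H18O4S.
DoU = (2C + 2 + N − H − X) / 2, where X is the halogen count and O/S are ignored.
    = (2·14 + 2 + 0 − 18 − 0) / 2 = 12 / 2 = 6.

6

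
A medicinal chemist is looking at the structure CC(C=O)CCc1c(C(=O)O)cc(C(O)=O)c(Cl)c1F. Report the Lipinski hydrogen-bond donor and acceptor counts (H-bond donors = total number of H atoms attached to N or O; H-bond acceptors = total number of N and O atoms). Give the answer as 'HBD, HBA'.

Donors: find every N or O and count the H atoms it carries.
  atom 4 (O): bond orders sum to 2 → 0 H
  atom 10 (O): bond orders sum to 2 → 0 H
  atom 11 (O): bond orders sum to 1 → 1 H
  atom 15 (O): bond orders sum to 1 → 1 H
  atom 16 (O): bond orders sum to 2 → 0 H
Lipinski HBD = 2.
Acceptors: N atoms = 0, O atoms = 5 → HBA = 5.

2, 5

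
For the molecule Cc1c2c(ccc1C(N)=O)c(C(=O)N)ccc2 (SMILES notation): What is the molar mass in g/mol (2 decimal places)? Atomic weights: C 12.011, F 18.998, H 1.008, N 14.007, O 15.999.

228.25 g/mol

First, the molecular formula is C13H12N2O2 (counting implicit H from valence).
  C: 13 × 12.011 = 156.143
  H: 12 × 1.008 = 12.096
  N: 2 × 14.007 = 28.014
  O: 2 × 15.999 = 31.998
Sum: 13×12.011 + 12×1.008 + 2×14.007 + 2×15.999 = 228.251 → 228.25 g/mol.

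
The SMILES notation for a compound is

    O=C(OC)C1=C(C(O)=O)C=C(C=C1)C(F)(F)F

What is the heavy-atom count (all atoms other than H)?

17

Every atom symbol written in the SMILES (organic subset) is one heavy atom; implicit H are not written.
Heavy atoms by element → C:10, F:3, O:4.
Total: 17.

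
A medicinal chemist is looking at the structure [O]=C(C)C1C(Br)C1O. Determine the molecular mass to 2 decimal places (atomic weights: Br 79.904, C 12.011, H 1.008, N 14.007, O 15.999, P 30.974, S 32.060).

179.01 g/mol

First, the molecular formula is C5H7BrO2 (counting implicit H from valence).
  Br: 1 × 79.904 = 79.904
  C: 5 × 12.011 = 60.055
  H: 7 × 1.008 = 7.056
  O: 2 × 15.999 = 31.998
Sum: 1×79.904 + 5×12.011 + 7×1.008 + 2×15.999 = 179.013 → 179.01 g/mol.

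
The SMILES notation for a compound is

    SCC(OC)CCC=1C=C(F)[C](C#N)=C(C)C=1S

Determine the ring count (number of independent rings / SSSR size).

1

In SMILES, each pair of matching ring-closure digits denotes one ring-closing bond; the number of such bonds equals the number of independent rings.
Ring-closure bonds here: 1.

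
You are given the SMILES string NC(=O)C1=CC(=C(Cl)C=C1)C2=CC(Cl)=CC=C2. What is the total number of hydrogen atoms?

9

Walk through each heavy atom and fill implicit hydrogens from standard valence (C 4, N 3, O 2, S 2, halogen 1):
  atom 1: N, bond orders sum to 1 (valence 3) → 2 H
  atom 2: C, bond orders sum to 4 (valence 4) → 0 H
  atom 3: O, bond orders sum to 2 (valence 2) → 0 H
  atom 4: C, bond orders sum to 4 (valence 4) → 0 H
  atom 5: C, bond orders sum to 3 (valence 4) → 1 H
  atom 6: C, bond orders sum to 4 (valence 4) → 0 H
  atom 7: C, bond orders sum to 4 (valence 4) → 0 H
  atom 8: Cl (halogen, monovalent) → 0 H
  atom 9: C, bond orders sum to 3 (valence 4) → 1 H
  atom 10: C, bond orders sum to 3 (valence 4) → 1 H
  atom 11: C, bond orders sum to 4 (valence 4) → 0 H
  atom 12: C, bond orders sum to 3 (valence 4) → 1 H
  atom 13: C, bond orders sum to 4 (valence 4) → 0 H
  atom 14: Cl (halogen, monovalent) → 0 H
  atom 15: C, bond orders sum to 3 (valence 4) → 1 H
  atom 16: C, bond orders sum to 3 (valence 4) → 1 H
  atom 17: C, bond orders sum to 3 (valence 4) → 1 H
Total hydrogens: 9.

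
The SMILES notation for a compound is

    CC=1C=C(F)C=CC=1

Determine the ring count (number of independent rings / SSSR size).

1

In SMILES, each pair of matching ring-closure digits denotes one ring-closing bond; the number of such bonds equals the number of independent rings.
Ring-closure bonds here: 1.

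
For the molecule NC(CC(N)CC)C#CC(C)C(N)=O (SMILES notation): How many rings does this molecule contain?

0

In SMILES, each pair of matching ring-closure digits denotes one ring-closing bond; the number of such bonds equals the number of independent rings.
Ring-closure bonds here: 0.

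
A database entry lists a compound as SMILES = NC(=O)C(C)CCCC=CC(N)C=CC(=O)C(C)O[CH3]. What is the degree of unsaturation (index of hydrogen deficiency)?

4

Molecular formula: C15H26N2O3.
DoU = (2C + 2 + N − H − X) / 2, where X is the halogen count and O/S are ignored.
    = (2·15 + 2 + 2 − 26 − 0) / 2 = 8 / 2 = 4.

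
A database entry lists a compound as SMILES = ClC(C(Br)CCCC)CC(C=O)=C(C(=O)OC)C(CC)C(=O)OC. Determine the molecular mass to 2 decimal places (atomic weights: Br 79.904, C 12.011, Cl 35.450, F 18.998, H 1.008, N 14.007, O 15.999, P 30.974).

First, the molecular formula is C17H26BrClO5 (counting implicit H from valence).
  Br: 1 × 79.904 = 79.904
  C: 17 × 12.011 = 204.187
  Cl: 1 × 35.450 = 35.450
  H: 26 × 1.008 = 26.208
  O: 5 × 15.999 = 79.995
Sum: 1×79.904 + 17×12.011 + 1×35.450 + 26×1.008 + 5×15.999 = 425.744 → 425.74 g/mol.

425.74 g/mol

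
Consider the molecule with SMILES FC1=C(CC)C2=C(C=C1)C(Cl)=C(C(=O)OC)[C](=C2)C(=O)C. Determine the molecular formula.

Walk through each heavy atom and fill implicit hydrogens from standard valence (C 4, N 3, O 2, S 2, halogen 1):
  atom 1: F (halogen, monovalent) → 0 H
  atom 2: C, bond orders sum to 4 (valence 4) → 0 H
  atom 3: C, bond orders sum to 4 (valence 4) → 0 H
  atom 4: C, bond orders sum to 2 (valence 4) → 2 H
  atom 5: C, bond orders sum to 1 (valence 4) → 3 H
  atom 6: C, bond orders sum to 4 (valence 4) → 0 H
  atom 7: C, bond orders sum to 4 (valence 4) → 0 H
  atom 8: C, bond orders sum to 3 (valence 4) → 1 H
  atom 9: C, bond orders sum to 3 (valence 4) → 1 H
  atom 10: C, bond orders sum to 4 (valence 4) → 0 H
  atom 11: Cl (halogen, monovalent) → 0 H
  atom 12: C, bond orders sum to 4 (valence 4) → 0 H
  atom 13: C, bond orders sum to 4 (valence 4) → 0 H
  atom 14: O, bond orders sum to 2 (valence 2) → 0 H
  atom 15: O, bond orders sum to 2 (valence 2) → 0 H
  atom 16: C, bond orders sum to 1 (valence 4) → 3 H
  atom 17: C with explicit H count 0
  atom 18: C, bond orders sum to 3 (valence 4) → 1 H
  atom 19: C, bond orders sum to 4 (valence 4) → 0 H
  atom 20: O, bond orders sum to 2 (valence 2) → 0 H
  atom 21: C, bond orders sum to 1 (valence 4) → 3 H
Totals → C:16, H:14, Cl:1, F:1, O:3.
In Hill order: C16H14ClFO3.

C16H14ClFO3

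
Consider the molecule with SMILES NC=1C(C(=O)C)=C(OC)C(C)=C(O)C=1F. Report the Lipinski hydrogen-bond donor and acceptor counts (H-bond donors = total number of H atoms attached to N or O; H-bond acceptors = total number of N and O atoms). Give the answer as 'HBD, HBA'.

Donors: find every N or O and count the H atoms it carries.
  atom 1 (N): bond orders sum to 1 → 2 H
  atom 5 (O): bond orders sum to 2 → 0 H
  atom 8 (O): bond orders sum to 2 → 0 H
  atom 13 (O): bond orders sum to 1 → 1 H
Lipinski HBD = 3.
Acceptors: N atoms = 1, O atoms = 3 → HBA = 4.

3, 4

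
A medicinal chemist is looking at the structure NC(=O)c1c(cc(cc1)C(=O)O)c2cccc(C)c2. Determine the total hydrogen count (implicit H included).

13

Walk through each heavy atom and fill implicit hydrogens from standard valence (C 4, N 3, O 2, S 2, halogen 1); for lowercase aromatic atoms, an aromatic c carries 1 H when it has two neighbours and 0 H with three, and aromatic n carries 0 H:
  atom 1: N, bond orders sum to 1 (valence 3) → 2 H
  atom 2: C, bond orders sum to 4 (valence 4) → 0 H
  atom 3: O, bond orders sum to 2 (valence 2) → 0 H
  atom 4: aromatic c, 3 neighbours → 0 H
  atom 5: aromatic c, 3 neighbours → 0 H
  atom 6: aromatic c, 2 neighbours → 1 H
  atom 7: aromatic c, 3 neighbours → 0 H
  atom 8: aromatic c, 2 neighbours → 1 H
  atom 9: aromatic c, 2 neighbours → 1 H
  atom 10: C, bond orders sum to 4 (valence 4) → 0 H
  atom 11: O, bond orders sum to 2 (valence 2) → 0 H
  atom 12: O, bond orders sum to 1 (valence 2) → 1 H
  atom 13: aromatic c, 3 neighbours → 0 H
  atom 14: aromatic c, 2 neighbours → 1 H
  atom 15: aromatic c, 2 neighbours → 1 H
  atom 16: aromatic c, 2 neighbours → 1 H
  atom 17: aromatic c, 3 neighbours → 0 H
  atom 18: C, bond orders sum to 1 (valence 4) → 3 H
  atom 19: aromatic c, 2 neighbours → 1 H
Total hydrogens: 13.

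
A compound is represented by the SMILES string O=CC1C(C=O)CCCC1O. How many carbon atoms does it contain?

8

Count every carbon token in the SMILES (each C, including those in ring-closure positions and inside branches).
Carbon count: 8.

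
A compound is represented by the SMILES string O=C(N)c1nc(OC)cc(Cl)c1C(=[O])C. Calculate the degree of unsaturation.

6

Molecular formula: C9H9ClN2O3.
DoU = (2C + 2 + N − H − X) / 2, where X is the halogen count and O/S are ignored.
    = (2·9 + 2 + 2 − 9 − 1) / 2 = 12 / 2 = 6.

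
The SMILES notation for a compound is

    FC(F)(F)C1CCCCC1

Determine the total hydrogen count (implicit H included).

11

Walk through each heavy atom and fill implicit hydrogens from standard valence (C 4, N 3, O 2, S 2, halogen 1):
  atom 1: F (halogen, monovalent) → 0 H
  atom 2: C, bond orders sum to 4 (valence 4) → 0 H
  atom 3: F (halogen, monovalent) → 0 H
  atom 4: F (halogen, monovalent) → 0 H
  atom 5: C, bond orders sum to 3 (valence 4) → 1 H
  atom 6: C, bond orders sum to 2 (valence 4) → 2 H
  atom 7: C, bond orders sum to 2 (valence 4) → 2 H
  atom 8: C, bond orders sum to 2 (valence 4) → 2 H
  atom 9: C, bond orders sum to 2 (valence 4) → 2 H
  atom 10: C, bond orders sum to 2 (valence 4) → 2 H
Total hydrogens: 11.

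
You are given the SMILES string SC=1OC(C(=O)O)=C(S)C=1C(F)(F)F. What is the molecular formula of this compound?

C6H3F3O3S2

Walk through each heavy atom and fill implicit hydrogens from standard valence (C 4, N 3, O 2, S 2, halogen 1):
  atom 1: S, bond orders sum to 1 (valence 2) → 1 H
  atom 2: C, bond orders sum to 4 (valence 4) → 0 H
  atom 3: O, bond orders sum to 2 (valence 2) → 0 H
  atom 4: C, bond orders sum to 4 (valence 4) → 0 H
  atom 5: C, bond orders sum to 4 (valence 4) → 0 H
  atom 6: O, bond orders sum to 2 (valence 2) → 0 H
  atom 7: O, bond orders sum to 1 (valence 2) → 1 H
  atom 8: C, bond orders sum to 4 (valence 4) → 0 H
  atom 9: S, bond orders sum to 1 (valence 2) → 1 H
  atom 10: C, bond orders sum to 4 (valence 4) → 0 H
  atom 11: C, bond orders sum to 4 (valence 4) → 0 H
  atom 12: F (halogen, monovalent) → 0 H
  atom 13: F (halogen, monovalent) → 0 H
  atom 14: F (halogen, monovalent) → 0 H
Totals → C:6, H:3, F:3, O:3, S:2.
In Hill order: C6H3F3O3S2.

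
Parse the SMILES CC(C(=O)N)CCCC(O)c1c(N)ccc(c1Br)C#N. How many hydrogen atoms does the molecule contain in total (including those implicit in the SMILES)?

18

Walk through each heavy atom and fill implicit hydrogens from standard valence (C 4, N 3, O 2, S 2, halogen 1); for lowercase aromatic atoms, an aromatic c carries 1 H when it has two neighbours and 0 H with three, and aromatic n carries 0 H:
  atom 1: C, bond orders sum to 1 (valence 4) → 3 H
  atom 2: C, bond orders sum to 3 (valence 4) → 1 H
  atom 3: C, bond orders sum to 4 (valence 4) → 0 H
  atom 4: O, bond orders sum to 2 (valence 2) → 0 H
  atom 5: N, bond orders sum to 1 (valence 3) → 2 H
  atom 6: C, bond orders sum to 2 (valence 4) → 2 H
  atom 7: C, bond orders sum to 2 (valence 4) → 2 H
  atom 8: C, bond orders sum to 2 (valence 4) → 2 H
  atom 9: C, bond orders sum to 3 (valence 4) → 1 H
  atom 10: O, bond orders sum to 1 (valence 2) → 1 H
  atom 11: aromatic c, 3 neighbours → 0 H
  atom 12: aromatic c, 3 neighbours → 0 H
  atom 13: N, bond orders sum to 1 (valence 3) → 2 H
  atom 14: aromatic c, 2 neighbours → 1 H
  atom 15: aromatic c, 2 neighbours → 1 H
  atom 16: aromatic c, 3 neighbours → 0 H
  atom 17: aromatic c, 3 neighbours → 0 H
  atom 18: Br (halogen, monovalent) → 0 H
  atom 19: C, bond orders sum to 4 (valence 4) → 0 H
  atom 20: N, bond orders sum to 3 (valence 3) → 0 H
Total hydrogens: 18.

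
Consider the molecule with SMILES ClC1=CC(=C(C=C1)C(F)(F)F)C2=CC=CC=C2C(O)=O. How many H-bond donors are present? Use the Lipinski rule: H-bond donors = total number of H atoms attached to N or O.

1

Donors: find every N or O and count the H atoms it carries.
  atom 19 (O): bond orders sum to 1 → 1 H
  atom 20 (O): bond orders sum to 2 → 0 H
Lipinski HBD = 1.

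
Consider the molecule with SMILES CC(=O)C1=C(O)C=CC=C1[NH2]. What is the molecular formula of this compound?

Walk through each heavy atom and fill implicit hydrogens from standard valence (C 4, N 3, O 2, S 2, halogen 1):
  atom 1: C, bond orders sum to 1 (valence 4) → 3 H
  atom 2: C, bond orders sum to 4 (valence 4) → 0 H
  atom 3: O, bond orders sum to 2 (valence 2) → 0 H
  atom 4: C, bond orders sum to 4 (valence 4) → 0 H
  atom 5: C, bond orders sum to 4 (valence 4) → 0 H
  atom 6: O, bond orders sum to 1 (valence 2) → 1 H
  atom 7: C, bond orders sum to 3 (valence 4) → 1 H
  atom 8: C, bond orders sum to 3 (valence 4) → 1 H
  atom 9: C, bond orders sum to 3 (valence 4) → 1 H
  atom 10: C, bond orders sum to 4 (valence 4) → 0 H
  atom 11: N with explicit H count 2
Totals → C:8, H:9, N:1, O:2.
In Hill order: C8H9NO2.

C8H9NO2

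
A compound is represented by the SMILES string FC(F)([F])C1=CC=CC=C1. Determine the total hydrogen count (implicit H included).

Walk through each heavy atom and fill implicit hydrogens from standard valence (C 4, N 3, O 2, S 2, halogen 1):
  atom 1: F (halogen, monovalent) → 0 H
  atom 2: C, bond orders sum to 4 (valence 4) → 0 H
  atom 3: F (halogen, monovalent) → 0 H
  atom 4: F with explicit H count 0
  atom 5: C, bond orders sum to 4 (valence 4) → 0 H
  atom 6: C, bond orders sum to 3 (valence 4) → 1 H
  atom 7: C, bond orders sum to 3 (valence 4) → 1 H
  atom 8: C, bond orders sum to 3 (valence 4) → 1 H
  atom 9: C, bond orders sum to 3 (valence 4) → 1 H
  atom 10: C, bond orders sum to 3 (valence 4) → 1 H
Total hydrogens: 5.

5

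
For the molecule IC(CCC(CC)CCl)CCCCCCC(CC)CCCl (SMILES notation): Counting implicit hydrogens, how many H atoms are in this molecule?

Walk through each heavy atom and fill implicit hydrogens from standard valence (C 4, N 3, O 2, S 2, halogen 1):
  atom 1: I (halogen, monovalent) → 0 H
  atom 2: C, bond orders sum to 3 (valence 4) → 1 H
  atom 3: C, bond orders sum to 2 (valence 4) → 2 H
  atom 4: C, bond orders sum to 2 (valence 4) → 2 H
  atom 5: C, bond orders sum to 3 (valence 4) → 1 H
  atom 6: C, bond orders sum to 2 (valence 4) → 2 H
  atom 7: C, bond orders sum to 1 (valence 4) → 3 H
  atom 8: C, bond orders sum to 2 (valence 4) → 2 H
  atom 9: Cl (halogen, monovalent) → 0 H
  atom 10: C, bond orders sum to 2 (valence 4) → 2 H
  atom 11: C, bond orders sum to 2 (valence 4) → 2 H
  atom 12: C, bond orders sum to 2 (valence 4) → 2 H
  atom 13: C, bond orders sum to 2 (valence 4) → 2 H
  atom 14: C, bond orders sum to 2 (valence 4) → 2 H
  atom 15: C, bond orders sum to 2 (valence 4) → 2 H
  atom 16: C, bond orders sum to 3 (valence 4) → 1 H
  atom 17: C, bond orders sum to 2 (valence 4) → 2 H
  atom 18: C, bond orders sum to 1 (valence 4) → 3 H
  atom 19: C, bond orders sum to 2 (valence 4) → 2 H
  atom 20: C, bond orders sum to 2 (valence 4) → 2 H
  atom 21: Cl (halogen, monovalent) → 0 H
Total hydrogens: 35.

35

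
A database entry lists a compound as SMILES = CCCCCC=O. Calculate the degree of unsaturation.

1

Degree of unsaturation = (number of rings) + (number of π bonds).
Ring closures in the SMILES: 0.
π bonds: 1 double bond (each 1 DoU) → 1 DoU from unsaturation.
Total DoU = 0 + 1 = 1.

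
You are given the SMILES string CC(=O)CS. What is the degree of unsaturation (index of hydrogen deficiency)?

1

Molecular formula: C3H6OS.
DoU = (2C + 2 + N − H − X) / 2, where X is the halogen count and O/S are ignored.
    = (2·3 + 2 + 0 − 6 − 0) / 2 = 2 / 2 = 1.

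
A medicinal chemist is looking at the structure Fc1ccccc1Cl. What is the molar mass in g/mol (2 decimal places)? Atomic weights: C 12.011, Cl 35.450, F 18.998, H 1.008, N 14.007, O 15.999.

130.55 g/mol

First, the molecular formula is C6H4ClF (counting implicit H from valence).
  C: 6 × 12.011 = 72.066
  Cl: 1 × 35.450 = 35.450
  F: 1 × 18.998 = 18.998
  H: 4 × 1.008 = 4.032
Sum: 6×12.011 + 1×35.450 + 1×18.998 + 4×1.008 = 130.546 → 130.55 g/mol.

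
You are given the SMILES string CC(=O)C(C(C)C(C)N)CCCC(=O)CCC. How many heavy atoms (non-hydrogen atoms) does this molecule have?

17

Every atom symbol written in the SMILES (organic subset) is one heavy atom; implicit H are not written.
Heavy atoms by element → C:14, N:1, O:2.
Total: 17.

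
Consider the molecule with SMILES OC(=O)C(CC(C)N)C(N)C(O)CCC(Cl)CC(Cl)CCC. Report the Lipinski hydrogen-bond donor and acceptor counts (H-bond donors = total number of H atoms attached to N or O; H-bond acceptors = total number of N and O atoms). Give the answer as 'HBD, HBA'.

Donors: find every N or O and count the H atoms it carries.
  atom 1 (O): bond orders sum to 1 → 1 H
  atom 3 (O): bond orders sum to 2 → 0 H
  atom 8 (N): bond orders sum to 1 → 2 H
  atom 10 (N): bond orders sum to 1 → 2 H
  atom 12 (O): bond orders sum to 1 → 1 H
Lipinski HBD = 6.
Acceptors: N atoms = 2, O atoms = 3 → HBA = 5.

6, 5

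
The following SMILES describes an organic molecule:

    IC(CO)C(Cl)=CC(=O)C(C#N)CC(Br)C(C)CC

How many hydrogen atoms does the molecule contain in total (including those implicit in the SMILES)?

18

Walk through each heavy atom and fill implicit hydrogens from standard valence (C 4, N 3, O 2, S 2, halogen 1):
  atom 1: I (halogen, monovalent) → 0 H
  atom 2: C, bond orders sum to 3 (valence 4) → 1 H
  atom 3: C, bond orders sum to 2 (valence 4) → 2 H
  atom 4: O, bond orders sum to 1 (valence 2) → 1 H
  atom 5: C, bond orders sum to 4 (valence 4) → 0 H
  atom 6: Cl (halogen, monovalent) → 0 H
  atom 7: C, bond orders sum to 3 (valence 4) → 1 H
  atom 8: C, bond orders sum to 4 (valence 4) → 0 H
  atom 9: O, bond orders sum to 2 (valence 2) → 0 H
  atom 10: C, bond orders sum to 3 (valence 4) → 1 H
  atom 11: C, bond orders sum to 4 (valence 4) → 0 H
  atom 12: N, bond orders sum to 3 (valence 3) → 0 H
  atom 13: C, bond orders sum to 2 (valence 4) → 2 H
  atom 14: C, bond orders sum to 3 (valence 4) → 1 H
  atom 15: Br (halogen, monovalent) → 0 H
  atom 16: C, bond orders sum to 3 (valence 4) → 1 H
  atom 17: C, bond orders sum to 1 (valence 4) → 3 H
  atom 18: C, bond orders sum to 2 (valence 4) → 2 H
  atom 19: C, bond orders sum to 1 (valence 4) → 3 H
Total hydrogens: 18.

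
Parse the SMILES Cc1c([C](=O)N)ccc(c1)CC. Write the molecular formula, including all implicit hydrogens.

C10H13NO

Walk through each heavy atom and fill implicit hydrogens from standard valence (C 4, N 3, O 2, S 2, halogen 1); for lowercase aromatic atoms, an aromatic c carries 1 H when it has two neighbours and 0 H with three, and aromatic n carries 0 H:
  atom 1: C, bond orders sum to 1 (valence 4) → 3 H
  atom 2: aromatic c, 3 neighbours → 0 H
  atom 3: aromatic c, 3 neighbours → 0 H
  atom 4: C with explicit H count 0
  atom 5: O, bond orders sum to 2 (valence 2) → 0 H
  atom 6: N, bond orders sum to 1 (valence 3) → 2 H
  atom 7: aromatic c, 2 neighbours → 1 H
  atom 8: aromatic c, 2 neighbours → 1 H
  atom 9: aromatic c, 3 neighbours → 0 H
  atom 10: aromatic c, 2 neighbours → 1 H
  atom 11: C, bond orders sum to 2 (valence 4) → 2 H
  atom 12: C, bond orders sum to 1 (valence 4) → 3 H
Totals → C:10, H:13, N:1, O:1.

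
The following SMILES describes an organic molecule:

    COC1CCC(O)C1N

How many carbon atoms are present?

6

Count every carbon token in the SMILES (each C, including those in ring-closure positions and inside branches).
Carbon count: 6.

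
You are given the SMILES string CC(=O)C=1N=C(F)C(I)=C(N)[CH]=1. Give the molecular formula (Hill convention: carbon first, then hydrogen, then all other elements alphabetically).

Walk through each heavy atom and fill implicit hydrogens from standard valence (C 4, N 3, O 2, S 2, halogen 1):
  atom 1: C, bond orders sum to 1 (valence 4) → 3 H
  atom 2: C, bond orders sum to 4 (valence 4) → 0 H
  atom 3: O, bond orders sum to 2 (valence 2) → 0 H
  atom 4: C, bond orders sum to 4 (valence 4) → 0 H
  atom 5: N, bond orders sum to 3 (valence 3) → 0 H
  atom 6: C, bond orders sum to 4 (valence 4) → 0 H
  atom 7: F (halogen, monovalent) → 0 H
  atom 8: C, bond orders sum to 4 (valence 4) → 0 H
  atom 9: I (halogen, monovalent) → 0 H
  atom 10: C, bond orders sum to 4 (valence 4) → 0 H
  atom 11: N, bond orders sum to 1 (valence 3) → 2 H
  atom 12: C with explicit H count 1
Totals → C:7, H:6, F:1, I:1, N:2, O:1.

C7H6FIN2O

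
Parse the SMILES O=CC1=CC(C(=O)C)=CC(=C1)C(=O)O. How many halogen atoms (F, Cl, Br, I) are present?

Scan the SMILES for the halogen motif — none present.
Groups that are present: 1 aldehyde, 1 carboxylic acid, 1 ketone.

0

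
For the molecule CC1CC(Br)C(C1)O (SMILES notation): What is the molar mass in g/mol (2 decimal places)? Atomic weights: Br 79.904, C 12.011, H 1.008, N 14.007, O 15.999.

First, the molecular formula is C6H11BrO (counting implicit H from valence).
  Br: 1 × 79.904 = 79.904
  C: 6 × 12.011 = 72.066
  H: 11 × 1.008 = 11.088
  O: 1 × 15.999 = 15.999
Sum: 1×79.904 + 6×12.011 + 11×1.008 + 1×15.999 = 179.057 → 179.06 g/mol.

179.06 g/mol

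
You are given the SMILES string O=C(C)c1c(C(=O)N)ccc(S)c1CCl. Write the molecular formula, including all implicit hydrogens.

Walk through each heavy atom and fill implicit hydrogens from standard valence (C 4, N 3, O 2, S 2, halogen 1); for lowercase aromatic atoms, an aromatic c carries 1 H when it has two neighbours and 0 H with three, and aromatic n carries 0 H:
  atom 1: O, bond orders sum to 2 (valence 2) → 0 H
  atom 2: C, bond orders sum to 4 (valence 4) → 0 H
  atom 3: C, bond orders sum to 1 (valence 4) → 3 H
  atom 4: aromatic c, 3 neighbours → 0 H
  atom 5: aromatic c, 3 neighbours → 0 H
  atom 6: C, bond orders sum to 4 (valence 4) → 0 H
  atom 7: O, bond orders sum to 2 (valence 2) → 0 H
  atom 8: N, bond orders sum to 1 (valence 3) → 2 H
  atom 9: aromatic c, 2 neighbours → 1 H
  atom 10: aromatic c, 2 neighbours → 1 H
  atom 11: aromatic c, 3 neighbours → 0 H
  atom 12: S, bond orders sum to 1 (valence 2) → 1 H
  atom 13: aromatic c, 3 neighbours → 0 H
  atom 14: C, bond orders sum to 2 (valence 4) → 2 H
  atom 15: Cl (halogen, monovalent) → 0 H
Totals → C:10, H:10, Cl:1, N:1, O:2, S:1.
In Hill order: C10H10ClNO2S.

C10H10ClNO2S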